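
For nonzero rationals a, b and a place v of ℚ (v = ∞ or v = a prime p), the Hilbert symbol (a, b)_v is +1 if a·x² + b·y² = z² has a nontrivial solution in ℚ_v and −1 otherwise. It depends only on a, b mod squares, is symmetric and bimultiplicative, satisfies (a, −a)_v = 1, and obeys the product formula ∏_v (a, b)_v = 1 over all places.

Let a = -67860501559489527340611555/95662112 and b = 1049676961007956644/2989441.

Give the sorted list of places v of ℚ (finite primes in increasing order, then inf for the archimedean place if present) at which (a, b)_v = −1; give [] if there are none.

[11, 17, 29, 31]

Mod squares: a ≡ -173910, b ≡ 9889. Check v ∈ {∞, 2, 3, 5, 7, 11, 13, 17, 19, 29, 31, 43}.
v=17: a=17^5·(≡2), b=17^2·(≡11) mod 17; (2|17)=+1, (11|17)=-1; (−1)^{5·2·8}·(+1)^2·(-1)^5 = -1.
v=43: a=43^2·(≡35), b=43^2·(≡18) mod 43; (35|43)=+1, (18|43)=-1; (−1)^{2·2·21}·(+1)^2·(-1)^2 = +1.
v=5: a=5^1·(≡2), b=5^0·(≡4) mod 5; (2|5)=-1, (4|5)=+1; (−1)^{1·0·2}·(-1)^0·(+1)^1 = +1.
v=29: a=29^4·(≡26), b=29^3·(≡7) mod 29; (26|29)=-1, (7|29)=+1; (−1)^{4·3·14}·(-1)^3·(+1)^4 = -1.
v=3: a=3^11·(≡2), b=3^10·(≡1) mod 3; (2|3)=-1, (1|3)=+1; (−1)^{11·10·1}·(-1)^10·(+1)^11 = +1.
v=13: a=13^-2·(≡10), b=13^-2·(≡10) mod 13; (10|13)=+1, (10|13)=+1; (−1)^{-2·-2·6}·(+1)^-2·(+1)^-2 = +1.
v=19: a=19^-2·(≡1), b=19^-2·(≡7) mod 19; (1|19)=+1, (7|19)=+1; (−1)^{-2·-2·9}·(+1)^-2·(+1)^-2 = +1.
v=31: a=31^1·(≡4), b=31^1·(≡10) mod 31; (4|31)=+1, (10|31)=+1; (−1)^{1·1·15}·(+1)^1·(+1)^1 = -1.
v=2: v_2(a)=-5, v_2(b)=2; units ≡ 5, 1 (mod 8); ε·ε+αω+βω = 0·0+-5·0+2·1 ≡ 0  ⇒  (a,b)_2 = +1.
v=11: a=11^3·(≡6), b=11^1·(≡10) mod 11; (6|11)=-1, (10|11)=-1; (−1)^{3·1·5}·(-1)^1·(-1)^3 = -1.
v=∞: -173910 < 0 and 9889 > 0  ⇒  (a,b)_∞ = +1.
v=7: a=7^-2·(≡5), b=7^-2·(≡5) mod 7; (5|7)=-1, (5|7)=-1; (−1)^{-2·-2·3}·(-1)^-2·(-1)^-2 = +1.
Ram(-173910, 9889) = {11, 17, 29, 31}; no ℚ_11-point on the conic.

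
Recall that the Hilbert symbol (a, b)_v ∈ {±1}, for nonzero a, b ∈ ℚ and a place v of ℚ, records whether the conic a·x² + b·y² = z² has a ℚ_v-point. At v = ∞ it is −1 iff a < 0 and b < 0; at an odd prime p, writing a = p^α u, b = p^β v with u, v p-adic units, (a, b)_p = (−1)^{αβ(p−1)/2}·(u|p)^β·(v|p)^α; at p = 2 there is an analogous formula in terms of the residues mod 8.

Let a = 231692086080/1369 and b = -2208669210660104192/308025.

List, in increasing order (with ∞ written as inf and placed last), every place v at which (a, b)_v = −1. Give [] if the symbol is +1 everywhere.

[2, 5, 7, 19]

(a, b) ≡ (28405, -71162) mod (ℚ^×)²; places V = {2, 3, 5, 7, 11, 13, 17, 19, 23, 37, ∞}.
(a,b)_2: α=6, β=11; u≡5, v≡3 (mod 8); ε(u)ε(v)=0·1, αω(v)=6·1, βω(u)=11·1; sum ≡ 1  ⇒  -1.
(a,b)_37: α=-2, u≡16; β=-2, v≡9 (mod 37); (16|37)=+1, (9|37)=+1; sign (−1)^0·+1^-2·+1^-2 = +1.
(a,b)_19: α=1, u≡12; β=2, v≡10 (mod 19); (12|19)=-1, (10|19)=-1; sign (−1)^0·-1^2·-1^1 = -1.
(a,b)_3: α=2, u≡1; β=-2, v≡1 (mod 3); (1|3)=+1, (1|3)=+1; sign (−1)^0·+1^-2·+1^2 = +1.
(a,b)_23: α=1, u≡6; β=1, v≡10 (mod 23); (6|23)=+1, (10|23)=-1; sign (−1)^1·+1^1·-1^1 = +1.
(a,b)_13: α=1, u≡4; β=1, v≡1 (mod 13); (4|13)=+1, (1|13)=+1; sign (−1)^0·+1^1·+1^1 = +1.
(a,b)_17: α=2, u≡1; β=3, v≡16 (mod 17); (1|17)=+1, (16|17)=+1; sign (−1)^0·+1^3·+1^2 = +1.
(a,b)_5: α=1, u≡4; β=-2, v≡3 (mod 5); (4|5)=+1, (3|5)=-1; sign (−1)^0·+1^-2·-1^1 = -1.
(a,b)_∞: sgn(28405)=+, sgn(-71162)=−, so +1.
(a,b)_7: α=2, u≡6; β=5, v≡5 (mod 7); (6|7)=-1, (5|7)=-1; sign (−1)^0·-1^5·-1^2 = -1.
(a,b)_11: α=0, u≡3; β=2, v≡7 (mod 11); (3|11)=+1, (7|11)=-1; sign (−1)^0·+1^2·-1^0 = +1.
Ram(28405, -71162) = {2, 5, 7, 19}; no ℚ_2-point on the conic.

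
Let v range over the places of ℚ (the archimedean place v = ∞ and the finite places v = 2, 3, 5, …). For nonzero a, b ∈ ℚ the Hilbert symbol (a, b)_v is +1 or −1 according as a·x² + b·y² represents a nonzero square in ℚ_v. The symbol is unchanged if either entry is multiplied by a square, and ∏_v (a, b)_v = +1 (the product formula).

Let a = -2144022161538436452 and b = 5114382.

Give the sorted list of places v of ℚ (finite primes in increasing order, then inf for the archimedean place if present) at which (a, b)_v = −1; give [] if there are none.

(a, b) ≡ (-365313, 5114382) mod (ℚ^×)²; places V = {2, 3, 7, 13, 17, 19, 29, ∞}.
(a,b)_∞: sgn(-365313)=−, sgn(5114382)=+, so +1.
(a,b)_2: α=2, β=1; u≡7, v≡7 (mod 8); ε(u)ε(v)=1·1, αω(v)=2·0, βω(u)=1·0; sum ≡ 1  ⇒  -1.
(a,b)_3: α=7, u≡2; β=1, v≡2 (mod 3); (2|3)=-1, (2|3)=-1; sign (−1)^1·-1^1·-1^7 = -1.
(a,b)_19: α=1, u≡11; β=1, v≡5 (mod 19); (11|19)=+1, (5|19)=+1; sign (−1)^1·+1^1·+1^1 = -1.
(a,b)_7: α=2, u≡3; β=1, v≡1 (mod 7); (3|7)=-1, (1|7)=+1; sign (−1)^0·-1^1·+1^2 = -1.
(a,b)_13: α=3, u≡5; β=1, v≡8 (mod 13); (5|13)=-1, (8|13)=-1; sign (−1)^0·-1^1·-1^3 = +1.
(a,b)_29: α=3, u≡3; β=1, v≡9 (mod 29); (3|29)=-1, (9|29)=+1; sign (−1)^0·-1^1·+1^3 = -1.
(a,b)_17: α=3, u≡9; β=1, v≡14 (mod 17); (9|17)=+1, (14|17)=-1; sign (−1)^0·+1^1·-1^3 = -1.
(-365313, 5114382 / ℚ) ramifies at {2, 3, 7, 17, 19, 29}: a division algebra.

[2, 3, 7, 17, 19, 29]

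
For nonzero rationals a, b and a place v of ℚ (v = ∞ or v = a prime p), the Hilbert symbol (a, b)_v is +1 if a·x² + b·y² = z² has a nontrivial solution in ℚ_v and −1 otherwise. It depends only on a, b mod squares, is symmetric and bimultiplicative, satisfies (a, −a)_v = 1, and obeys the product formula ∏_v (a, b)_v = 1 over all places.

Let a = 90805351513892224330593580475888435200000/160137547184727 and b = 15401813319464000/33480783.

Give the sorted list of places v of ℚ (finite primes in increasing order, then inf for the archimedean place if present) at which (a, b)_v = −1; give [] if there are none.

[5, 7, 17, 23]

Mod squares: a ≡ 396865, b ≡ 17255. Check v ∈ {∞, 2, 3, 5, 7, 11, 13, 17, 19, 23, 29}.
v=3: a=3^-28·(≡1), b=3^-14·(≡2) mod 3; (1|3)=+1, (2|3)=-1; (−1)^{-28·-14·1}·(+1)^-14·(-1)^-28 = +1.
v=11: a=11^6·(≡7), b=11^2·(≡8) mod 11; (7|11)=-1, (8|11)=-1; (−1)^{6·2·5}·(-1)^2·(-1)^6 = +1.
v=2: v_2(a)=22, v_2(b)=6; units ≡ 1, 7 (mod 8); ε·ε+αω+βω = 0·1+22·0+6·0 ≡ 0  ⇒  (a,b)_2 = +1.
v=23: a=23^5·(≡5), b=23^2·(≡20) mod 23; (5|23)=-1, (20|23)=-1; (−1)^{5·2·11}·(-1)^2·(-1)^5 = -1.
v=13: a=13^6·(≡9), b=13^2·(≡3) mod 13; (9|13)=+1, (3|13)=+1; (−1)^{6·2·6}·(+1)^2·(+1)^6 = +1.
v=29: a=29^5·(≡14), b=29^1·(≡27) mod 29; (14|29)=-1, (27|29)=-1; (−1)^{5·1·14}·(-1)^1·(-1)^5 = +1.
v=∞: 396865 > 0 and 17255 > 0  ⇒  (a,b)_∞ = +1.
v=19: a=19^2·(≡15), b=19^2·(≡8) mod 19; (15|19)=-1, (8|19)=-1; (−1)^{2·2·9}·(-1)^2·(-1)^2 = +1.
v=17: a=17^1·(≡1), b=17^1·(≡11) mod 17; (1|17)=+1, (11|17)=-1; (−1)^{1·1·8}·(+1)^1·(-1)^1 = -1.
v=7: a=7^-1·(≡2), b=7^-1·(≡1) mod 7; (2|7)=+1, (1|7)=+1; (−1)^{-1·-1·3}·(+1)^-1·(+1)^-1 = -1.
v=5: a=5^5·(≡2), b=5^3·(≡4) mod 5; (2|5)=-1, (4|5)=+1; (−1)^{5·3·2}·(-1)^3·(+1)^5 = -1.
(396865, 17255 / ℚ) ramifies at {5, 7, 17, 23}: a division algebra.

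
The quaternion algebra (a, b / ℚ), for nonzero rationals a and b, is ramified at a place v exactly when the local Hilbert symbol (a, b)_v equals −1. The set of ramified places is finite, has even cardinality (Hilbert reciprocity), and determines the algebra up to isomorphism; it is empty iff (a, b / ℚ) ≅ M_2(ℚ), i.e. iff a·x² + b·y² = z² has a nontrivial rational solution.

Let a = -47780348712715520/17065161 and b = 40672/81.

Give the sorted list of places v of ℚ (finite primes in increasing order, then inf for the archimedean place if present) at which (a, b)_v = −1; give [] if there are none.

Mod squares: a ≡ -5, b ≡ 2542. Check v ∈ {∞, 2, 3, 5, 11, 17, 19, 23, 31, 41}.
v=17: a=17^-2·(≡10), b=17^0·(≡15) mod 17; (10|17)=-1, (15|17)=+1; (−1)^{-2·0·8}·(-1)^0·(+1)^-2 = +1.
v=5: a=5^1·(≡1), b=5^0·(≡2) mod 5; (1|5)=+1, (2|5)=-1; (−1)^{1·0·2}·(+1)^0·(-1)^1 = -1.
v=19: a=19^2·(≡8), b=19^0·(≡10) mod 19; (8|19)=-1, (10|19)=-1; (−1)^{2·0·9}·(-1)^0·(-1)^2 = +1.
v=41: a=41^2·(≡2), b=41^1·(≡33) mod 41; (2|41)=+1, (33|41)=+1; (−1)^{2·1·20}·(+1)^1·(+1)^2 = +1.
v=2: v_2(a)=8, v_2(b)=5; units ≡ 3, 7 (mod 8); ε·ε+αω+βω = 1·1+8·0+5·1 ≡ 0  ⇒  (a,b)_2 = +1.
v=3: a=3^-10·(≡1), b=3^-4·(≡1) mod 3; (1|3)=+1, (1|3)=+1; (−1)^{-10·-4·1}·(+1)^-4·(+1)^-10 = +1.
v=11: a=11^2·(≡8), b=11^0·(≡4) mod 11; (8|11)=-1, (4|11)=+1; (−1)^{2·0·5}·(-1)^0·(+1)^2 = +1.
v=23: a=23^2·(≡4), b=23^0·(≡16) mod 23; (4|23)=+1, (16|23)=+1; (−1)^{2·0·11}·(+1)^0·(+1)^2 = +1.
v=31: a=31^2·(≡29), b=31^1·(≡25) mod 31; (29|31)=-1, (25|31)=+1; (−1)^{2·1·15}·(-1)^1·(+1)^2 = -1.
v=∞: -5 < 0 and 2542 > 0  ⇒  (a,b)_∞ = +1.
|Ram(-5, 2542)| = 2, even; anisotropic at {5, 31}.

[5, 31]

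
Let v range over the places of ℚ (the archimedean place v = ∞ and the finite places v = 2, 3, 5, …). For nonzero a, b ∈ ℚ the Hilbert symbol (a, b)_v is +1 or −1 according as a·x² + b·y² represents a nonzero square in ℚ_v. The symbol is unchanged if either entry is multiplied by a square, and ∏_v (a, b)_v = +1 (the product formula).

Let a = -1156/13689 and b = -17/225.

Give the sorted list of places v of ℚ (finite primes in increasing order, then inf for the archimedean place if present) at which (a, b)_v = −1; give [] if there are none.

[2, inf]

(a, b) ≡ (-1, -17) mod (ℚ^×)²; places V = {2, 3, 5, 13, 17, ∞}.
(a,b)_5: α=0, u≡1; β=-2, v≡2 (mod 5); (1|5)=+1, (2|5)=-1; sign (−1)^0·+1^-2·-1^0 = +1.
(a,b)_17: α=2, u≡16; β=1, v≡4 (mod 17); (16|17)=+1, (4|17)=+1; sign (−1)^0·+1^1·+1^2 = +1.
(a,b)_13: α=-2, u≡9; β=0, v≡12 (mod 13); (9|13)=+1, (12|13)=+1; sign (−1)^0·+1^0·+1^-2 = +1.
(a,b)_∞: sgn(-1)=−, sgn(-17)=−, so -1.
(a,b)_2: α=2, β=0; u≡7, v≡7 (mod 8); ε(u)ε(v)=1·1, αω(v)=2·0, βω(u)=0·0; sum ≡ 1  ⇒  -1.
(a,b)_3: α=-4, u≡2; β=-2, v≡1 (mod 3); (2|3)=-1, (1|3)=+1; sign (−1)^0·-1^-2·+1^-4 = +1.
(-1, -17 / ℚ) ramifies at {2, ∞}: a division algebra.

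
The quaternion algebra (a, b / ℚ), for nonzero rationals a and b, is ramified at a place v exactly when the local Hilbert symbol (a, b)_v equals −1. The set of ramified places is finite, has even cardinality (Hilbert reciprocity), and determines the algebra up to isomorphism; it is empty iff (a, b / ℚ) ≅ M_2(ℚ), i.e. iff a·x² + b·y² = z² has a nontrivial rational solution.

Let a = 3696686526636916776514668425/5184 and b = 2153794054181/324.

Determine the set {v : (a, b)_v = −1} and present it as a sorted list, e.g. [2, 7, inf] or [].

[11, 19]

Mod squares: a ≡ 3857, b ≡ 21165221. Check v ∈ {∞, 2, 3, 5, 7, 11, 17, 19, 23, 29, 37}.
v=19: a=19^3·(≡13), b=19^1·(≡14) mod 19; (13|19)=-1, (14|19)=-1; (−1)^{3·1·9}·(-1)^1·(-1)^3 = -1.
v=2: v_2(a)=-6, v_2(b)=-2; units ≡ 1, 5 (mod 8); ε·ε+αω+βω = 0·0+-6·1+-2·0 ≡ 0  ⇒  (a,b)_2 = +1.
v=7: a=7^3·(≡5), b=7^1·(≡2) mod 7; (5|7)=-1, (2|7)=+1; (−1)^{3·1·3}·(-1)^1·(+1)^3 = +1.
v=∞: 3857 > 0 and 21165221 > 0  ⇒  (a,b)_∞ = +1.
v=37: a=37^2·(≡25), b=37^1·(≡17) mod 37; (25|37)=+1, (17|37)=-1; (−1)^{2·1·18}·(+1)^1·(-1)^2 = +1.
v=23: a=23^2·(≡18), b=23^1·(≡21) mod 23; (18|23)=+1, (21|23)=-1; (−1)^{2·1·11}·(+1)^1·(-1)^2 = +1.
v=3: a=3^-4·(≡2), b=3^-4·(≡2) mod 3; (2|3)=-1, (2|3)=-1; (−1)^{-4·-4·1}·(-1)^-4·(-1)^-4 = +1.
v=29: a=29^5·(≡21), b=29^2·(≡6) mod 29; (21|29)=-1, (6|29)=+1; (−1)^{5·2·14}·(-1)^2·(+1)^5 = +1.
v=11: a=11^4·(≡7), b=11^3·(≡2) mod 11; (7|11)=-1, (2|11)=-1; (−1)^{4·3·5}·(-1)^3·(-1)^4 = -1.
v=17: a=17^2·(≡8), b=17^1·(≡16) mod 17; (8|17)=+1, (16|17)=+1; (−1)^{2·1·8}·(+1)^1·(+1)^2 = +1.
v=5: a=5^2·(≡3), b=5^0·(≡4) mod 5; (3|5)=-1, (4|5)=+1; (−1)^{2·0·2}·(-1)^0·(+1)^2 = +1.
|Ram(3857, 21165221)| = 2, even; anisotropic at {11, 19}.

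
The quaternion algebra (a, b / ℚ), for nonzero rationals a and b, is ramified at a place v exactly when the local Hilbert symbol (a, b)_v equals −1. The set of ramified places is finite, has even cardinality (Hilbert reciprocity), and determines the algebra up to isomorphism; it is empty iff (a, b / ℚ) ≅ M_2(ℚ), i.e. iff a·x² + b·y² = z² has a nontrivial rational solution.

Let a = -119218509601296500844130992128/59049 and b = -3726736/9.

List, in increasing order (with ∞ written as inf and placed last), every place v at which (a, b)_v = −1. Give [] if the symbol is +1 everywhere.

[19, 23, 31, inf]

(a, b) ≡ (-473896163, -232921) mod (ℚ^×)²; places V = {2, 3, 7, 13, 19, 23, 29, 31, 41, 43, ∞}.
(a,b)_7: α=2, u≡2; β=0, v≡4 (mod 7); (2|7)=+1, (4|7)=+1; sign (−1)^0·+1^0·+1^2 = +1.
(a,b)_∞: sgn(-473896163)=−, sgn(-232921)=−, so -1.
(a,b)_3: α=-10, u≡1; β=-2, v≡2 (mod 3); (1|3)=+1, (2|3)=-1; sign (−1)^0·+1^-2·-1^-10 = +1.
(a,b)_43: α=1, u≡24; β=0, v≡13 (mod 43); (24|43)=+1, (13|43)=+1; sign (−1)^0·+1^0·+1^1 = +1.
(a,b)_23: α=3, u≡4; β=1, v≡8 (mod 23); (4|23)=+1, (8|23)=+1; sign (−1)^1·+1^1·+1^3 = -1.
(a,b)_31: α=1, u≡27; β=0, v≡30 (mod 31); (27|31)=-1, (30|31)=-1; sign (−1)^0·-1^0·-1^1 = -1.
(a,b)_41: α=3, u≡20; β=1, v≡32 (mod 41); (20|41)=+1, (32|41)=+1; sign (−1)^0·+1^1·+1^3 = +1.
(a,b)_29: α=1, u≡10; β=0, v≡6 (mod 29); (10|29)=-1, (6|29)=+1; sign (−1)^0·-1^0·+1^1 = +1.
(a,b)_13: α=3, u≡4; β=1, v≡12 (mod 13); (4|13)=+1, (12|13)=+1; sign (−1)^0·+1^1·+1^3 = +1.
(a,b)_2: α=18, β=4; u≡5, v≡7 (mod 8); ε(u)ε(v)=0·1, αω(v)=18·0, βω(u)=4·1; sum ≡ 0  ⇒  +1.
(a,b)_19: α=4, u≡10; β=1, v≡14 (mod 19); (10|19)=-1, (14|19)=-1; sign (−1)^0·-1^1·-1^4 = -1.
Ram(-473896163, -232921) = {19, 23, 31, ∞}; no ℚ_19-point on the conic.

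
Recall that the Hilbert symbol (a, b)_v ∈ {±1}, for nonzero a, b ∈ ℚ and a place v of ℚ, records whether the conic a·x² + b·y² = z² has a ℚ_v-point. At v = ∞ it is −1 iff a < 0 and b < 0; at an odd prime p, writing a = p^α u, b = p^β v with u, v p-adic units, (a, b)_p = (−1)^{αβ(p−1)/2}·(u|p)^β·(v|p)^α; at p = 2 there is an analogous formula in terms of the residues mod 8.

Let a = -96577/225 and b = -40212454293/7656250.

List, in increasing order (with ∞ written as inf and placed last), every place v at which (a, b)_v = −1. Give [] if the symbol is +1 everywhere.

(a, b) ≡ (-96577, -370) mod (ℚ^×)²; places V = {2, 3, 5, 7, 11, 13, 17, 19, 23, 37, ∞}.
(a,b)_37: α=0, u≡10; β=3, v≡10 (mod 37); (10|37)=+1, (10|37)=+1; sign (−1)^0·+1^3·+1^0 = +1.
(a,b)_∞: sgn(-96577)=−, sgn(-370)=−, so -1.
(a,b)_19: α=1, u≡16; β=0, v≡8 (mod 19); (16|19)=+1, (8|19)=-1; sign (−1)^0·+1^0·-1^1 = -1.
(a,b)_7: α=0, u≡2; β=-2, v≡1 (mod 7); (2|7)=+1, (1|7)=+1; sign (−1)^0·+1^-2·+1^0 = +1.
(a,b)_17: α=1, u≡12; β=0, v≡8 (mod 17); (12|17)=-1, (8|17)=+1; sign (−1)^0·-1^0·+1^1 = +1.
(a,b)_11: α=0, u≡5; β=2, v≡4 (mod 11); (5|11)=+1, (4|11)=+1; sign (−1)^0·+1^2·+1^0 = +1.
(a,b)_5: α=-2, u≡2; β=-7, v≡4 (mod 5); (2|5)=-1, (4|5)=+1; sign (−1)^0·-1^-7·+1^-2 = -1.
(a,b)_3: α=-2, u≡2; β=8, v≡2 (mod 3); (2|3)=-1, (2|3)=-1; sign (−1)^0·-1^8·-1^-2 = +1.
(a,b)_13: α=1, u≡5; β=0, v≡7 (mod 13); (5|13)=-1, (7|13)=-1; sign (−1)^0·-1^0·-1^1 = -1.
(a,b)_2: α=0, β=-1; u≡7, v≡7 (mod 8); ε(u)ε(v)=1·1, αω(v)=0·0, βω(u)=-1·0; sum ≡ 1  ⇒  -1.
(a,b)_23: α=1, u≡21; β=0, v≡7 (mod 23); (21|23)=-1, (7|23)=-1; sign (−1)^0·-1^0·-1^1 = -1.
Ram(-96577, -370) = {2, 5, 13, 19, 23, ∞}; no ℚ_2-point on the conic.

[2, 5, 13, 19, 23, inf]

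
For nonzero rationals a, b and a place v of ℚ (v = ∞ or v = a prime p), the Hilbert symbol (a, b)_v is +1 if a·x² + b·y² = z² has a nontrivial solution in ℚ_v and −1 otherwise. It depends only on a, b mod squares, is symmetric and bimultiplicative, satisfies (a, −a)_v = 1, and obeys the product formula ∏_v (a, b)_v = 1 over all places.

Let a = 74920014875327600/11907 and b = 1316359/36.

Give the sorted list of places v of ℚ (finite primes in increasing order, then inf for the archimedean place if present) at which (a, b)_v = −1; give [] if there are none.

(a, b) ≡ (39237, 10879) mod (ℚ^×)²; places V = {2, 3, 5, 7, 11, 23, 29, 41, 43, ∞}.
(a,b)_41: α=1, u≡35; β=0, v≡22 (mod 41); (35|41)=-1, (22|41)=-1; sign (−1)^0·-1^0·-1^1 = -1.
(a,b)_5: α=2, u≡2; β=0, v≡4 (mod 5); (2|5)=-1, (4|5)=+1; sign (−1)^0·-1^0·+1^2 = +1.
(a,b)_29: α=1, u≡2; β=0, v≡7 (mod 29); (2|29)=-1, (7|29)=+1; sign (−1)^0·-1^0·+1^1 = +1.
(a,b)_7: α=-2, u≡4; β=0, v≡2 (mod 7); (4|7)=+1, (2|7)=+1; sign (−1)^0·+1^0·+1^-2 = +1.
(a,b)_11: α=5, u≡3; β=3, v≡7 (mod 11); (3|11)=+1, (7|11)=-1; sign (−1)^1·+1^3·-1^5 = +1.
(a,b)_3: α=-5, u≡2; β=-2, v≡1 (mod 3); (2|3)=-1, (1|3)=+1; sign (−1)^0·-1^-2·+1^-5 = +1.
(a,b)_2: α=4, β=-2; u≡5, v≡7 (mod 8); ε(u)ε(v)=0·1, αω(v)=4·0, βω(u)=-2·1; sum ≡ 0  ⇒  +1.
(a,b)_43: α=2, u≡35; β=1, v≡25 (mod 43); (35|43)=+1, (25|43)=+1; sign (−1)^0·+1^1·+1^2 = +1.
(a,b)_∞: sgn(39237)=+, sgn(10879)=+, so +1.
(a,b)_23: α=2, u≡14; β=1, v≡6 (mod 23); (14|23)=-1, (6|23)=+1; sign (−1)^0·-1^1·+1^2 = -1.
Ram(39237, 10879) = {23, 41}; no ℚ_23-point on the conic.

[23, 41]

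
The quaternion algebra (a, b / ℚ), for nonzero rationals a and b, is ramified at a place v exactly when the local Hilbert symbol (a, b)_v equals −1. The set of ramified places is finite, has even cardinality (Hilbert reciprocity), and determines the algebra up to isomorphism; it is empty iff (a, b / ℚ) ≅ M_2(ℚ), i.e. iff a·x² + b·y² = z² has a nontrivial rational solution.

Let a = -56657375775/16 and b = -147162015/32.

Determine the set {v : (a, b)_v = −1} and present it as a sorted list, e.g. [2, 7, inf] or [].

[7, inf]

Mod squares: a ≡ -39, b ≡ -30030. Check v ∈ {∞, 2, 3, 5, 7, 11, 13}.
v=7: a=7^2·(≡5), b=7^1·(≡1) mod 7; (5|7)=-1, (1|7)=+1; (−1)^{2·1·3}·(-1)^1·(+1)^2 = -1.
v=2: v_2(a)=-4, v_2(b)=-5; units ≡ 1, 1 (mod 8); ε·ε+αω+βω = 0·0+-4·0+-5·0 ≡ 0  ⇒  (a,b)_2 = +1.
v=5: a=5^2·(≡4), b=5^1·(≡1) mod 5; (4|5)=+1, (1|5)=+1; (−1)^{2·1·2}·(+1)^1·(+1)^2 = +1.
v=13: a=13^1·(≡12), b=13^1·(≡4) mod 13; (12|13)=+1, (4|13)=+1; (−1)^{1·1·6}·(+1)^1·(+1)^1 = +1.
v=11: a=11^4·(≡5), b=11^3·(≡4) mod 11; (5|11)=+1, (4|11)=+1; (−1)^{4·3·5}·(+1)^3·(+1)^4 = +1.
v=∞: -39 < 0 and -30030 < 0  ⇒  (a,b)_∞ = -1.
v=3: a=3^5·(≡2), b=3^5·(≡1) mod 3; (2|3)=-1, (1|3)=+1; (−1)^{5·5·1}·(-1)^5·(+1)^5 = +1.
Ram(-39, -30030) = {7, ∞}; no ℚ_7-point on the conic.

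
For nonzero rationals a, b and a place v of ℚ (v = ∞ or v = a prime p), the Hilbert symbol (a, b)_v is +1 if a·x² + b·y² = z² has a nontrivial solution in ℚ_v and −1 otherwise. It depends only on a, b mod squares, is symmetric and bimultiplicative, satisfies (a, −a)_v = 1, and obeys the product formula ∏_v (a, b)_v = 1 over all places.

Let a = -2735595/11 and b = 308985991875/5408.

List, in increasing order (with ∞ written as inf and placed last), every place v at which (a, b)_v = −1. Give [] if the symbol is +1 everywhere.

[2, 29, 31, 53]

(a, b) ≡ (-3343505, 33814) mod (ℚ^×)²; places V = {2, 3, 5, 11, 13, 19, 29, 31, 37, 53, ∞}.
(a,b)_53: α=1, u≡44; β=1, v≡3 (mod 53); (44|53)=+1, (3|53)=-1; sign (−1)^0·+1^1·-1^1 = -1.
(a,b)_5: α=1, u≡1; β=4, v≡4 (mod 5); (1|5)=+1, (4|5)=+1; sign (−1)^0·+1^4·+1^1 = +1.
(a,b)_11: α=-1, u≡6; β=1, v≡1 (mod 11); (6|11)=-1, (1|11)=+1; sign (−1)^1·-1^1·+1^-1 = +1.
(a,b)_29: α=0, u≡3; β=1, v≡6 (mod 29); (3|29)=-1, (6|29)=+1; sign (−1)^0·-1^1·+1^0 = -1.
(a,b)_∞: sgn(-3343505)=−, sgn(33814)=+, so +1.
(a,b)_19: α=0, u≡4; β=2, v≡12 (mod 19); (4|19)=+1, (12|19)=-1; sign (−1)^0·+1^2·-1^0 = +1.
(a,b)_2: α=0, β=-5; u≡7, v≡3 (mod 8); ε(u)ε(v)=1·1, αω(v)=0·1, βω(u)=-5·0; sum ≡ 1  ⇒  -1.
(a,b)_3: α=2, u≡1; β=4, v≡1 (mod 3); (1|3)=+1, (1|3)=+1; sign (−1)^0·+1^4·+1^2 = +1.
(a,b)_31: α=1, u≡18; β=0, v≡21 (mod 31); (18|31)=+1, (21|31)=-1; sign (−1)^0·+1^0·-1^1 = -1.
(a,b)_13: α=0, u≡9; β=-2, v≡9 (mod 13); (9|13)=+1, (9|13)=+1; sign (−1)^0·+1^-2·+1^0 = +1.
(a,b)_37: α=1, u≡16; β=0, v≡27 (mod 37); (16|37)=+1, (27|37)=+1; sign (−1)^0·+1^0·+1^1 = +1.
|Ram(-3343505, 33814)| = 4, even; anisotropic at {2, 29, 31, 53}.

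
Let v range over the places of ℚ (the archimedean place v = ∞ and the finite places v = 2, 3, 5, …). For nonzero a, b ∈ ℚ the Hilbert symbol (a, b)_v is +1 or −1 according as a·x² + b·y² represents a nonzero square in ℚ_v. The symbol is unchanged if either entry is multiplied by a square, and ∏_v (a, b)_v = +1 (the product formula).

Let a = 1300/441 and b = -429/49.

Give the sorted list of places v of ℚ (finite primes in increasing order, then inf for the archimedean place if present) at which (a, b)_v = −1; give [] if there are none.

Mod squares: a ≡ 13, b ≡ -429. Check v ∈ {∞, 2, 3, 5, 7, 11, 13}.
v=7: a=7^-2·(≡6), b=7^-2·(≡5) mod 7; (6|7)=-1, (5|7)=-1; (−1)^{-2·-2·3}·(-1)^-2·(-1)^-2 = +1.
v=5: a=5^2·(≡2), b=5^0·(≡4) mod 5; (2|5)=-1, (4|5)=+1; (−1)^{2·0·2}·(-1)^0·(+1)^2 = +1.
v=11: a=11^0·(≡2), b=11^1·(≡1) mod 11; (2|11)=-1, (1|11)=+1; (−1)^{0·1·5}·(-1)^1·(+1)^0 = -1.
v=13: a=13^1·(≡4), b=13^1·(≡11) mod 13; (4|13)=+1, (11|13)=-1; (−1)^{1·1·6}·(+1)^1·(-1)^1 = -1.
v=2: v_2(a)=2, v_2(b)=0; units ≡ 5, 3 (mod 8); ε·ε+αω+βω = 0·1+2·1+0·1 ≡ 0  ⇒  (a,b)_2 = +1.
v=∞: 13 > 0 and -429 < 0  ⇒  (a,b)_∞ = +1.
v=3: a=3^-2·(≡1), b=3^1·(≡1) mod 3; (1|3)=+1, (1|3)=+1; (−1)^{-2·1·1}·(+1)^1·(+1)^-2 = +1.
Ram(13, -429) = {11, 13}; no ℚ_11-point on the conic.

[11, 13]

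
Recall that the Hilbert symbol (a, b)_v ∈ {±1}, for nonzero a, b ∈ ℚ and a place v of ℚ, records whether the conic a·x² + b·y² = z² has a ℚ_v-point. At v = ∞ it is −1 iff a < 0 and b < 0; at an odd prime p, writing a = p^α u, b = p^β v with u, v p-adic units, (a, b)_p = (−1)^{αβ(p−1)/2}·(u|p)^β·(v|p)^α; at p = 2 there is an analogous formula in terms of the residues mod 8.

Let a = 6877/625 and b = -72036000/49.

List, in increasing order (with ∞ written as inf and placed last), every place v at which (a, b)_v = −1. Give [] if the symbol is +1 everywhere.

[2, 5]

(a, b) ≡ (13, -20010) mod (ℚ^×)²; places V = {2, 3, 5, 7, 13, 23, 29, ∞}.
(a,b)_5: α=-4, u≡2; β=3, v≡3 (mod 5); (2|5)=-1, (3|5)=-1; sign (−1)^0·-1^3·-1^-4 = -1.
(a,b)_3: α=0, u≡1; β=3, v≡2 (mod 3); (1|3)=+1, (2|3)=-1; sign (−1)^0·+1^3·-1^0 = +1.
(a,b)_13: α=1, u≡9; β=0, v≡12 (mod 13); (9|13)=+1, (12|13)=+1; sign (−1)^0·+1^0·+1^1 = +1.
(a,b)_7: α=0, u≡5; β=-2, v≡6 (mod 7); (5|7)=-1, (6|7)=-1; sign (−1)^0·-1^-2·-1^0 = +1.
(a,b)_29: α=0, u≡22; β=1, v≡7 (mod 29); (22|29)=+1, (7|29)=+1; sign (−1)^0·+1^1·+1^0 = +1.
(a,b)_∞: sgn(13)=+, sgn(-20010)=−, so +1.
(a,b)_2: α=0, β=5; u≡5, v≡3 (mod 8); ε(u)ε(v)=0·1, αω(v)=0·1, βω(u)=5·1; sum ≡ 1  ⇒  -1.
(a,b)_23: α=2, u≡9; β=1, v≡16 (mod 23); (9|23)=+1, (16|23)=+1; sign (−1)^0·+1^1·+1^2 = +1.
Ram(13, -20010) = {2, 5}; no ℚ_2-point on the conic.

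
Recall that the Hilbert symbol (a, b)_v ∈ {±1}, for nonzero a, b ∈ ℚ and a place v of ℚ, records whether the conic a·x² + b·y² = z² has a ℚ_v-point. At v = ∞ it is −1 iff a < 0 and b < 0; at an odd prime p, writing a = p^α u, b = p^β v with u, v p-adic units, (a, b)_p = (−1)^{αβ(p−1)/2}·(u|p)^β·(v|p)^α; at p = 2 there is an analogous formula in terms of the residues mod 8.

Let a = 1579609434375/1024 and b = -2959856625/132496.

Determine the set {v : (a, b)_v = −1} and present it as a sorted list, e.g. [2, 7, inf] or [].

[2, 3, 5, 43]

(a, b) ≡ (167055, -978465) mod (ℚ^×)²; places V = {2, 3, 5, 7, 11, 13, 37, 41, 43, ∞}.
(a,b)_41: α=2, u≡37; β=1, v≡6 (mod 41); (37|41)=+1, (6|41)=-1; sign (−1)^0·+1^1·-1^2 = +1.
(a,b)_13: α=0, u≡5; β=-2, v≡7 (mod 13); (5|13)=-1, (7|13)=-1; sign (−1)^0·-1^-2·-1^0 = +1.
(a,b)_3: α=3, u≡2; β=1, v≡2 (mod 3); (2|3)=-1, (2|3)=-1; sign (−1)^1·-1^1·-1^3 = -1.
(a,b)_∞: sgn(167055)=+, sgn(-978465)=−, so +1.
(a,b)_2: α=-10, β=-4; u≡7, v≡7 (mod 8); ε(u)ε(v)=1·1, αω(v)=-10·0, βω(u)=-4·0; sum ≡ 1  ⇒  -1.
(a,b)_7: α=1, u≡4; β=-2, v≡1 (mod 7); (4|7)=+1, (1|7)=+1; sign (−1)^0·+1^-2·+1^1 = +1.
(a,b)_5: α=5, u≡1; β=3, v≡2 (mod 5); (1|5)=+1, (2|5)=-1; sign (−1)^0·+1^3·-1^5 = -1.
(a,b)_37: α=1, u≡11; β=1, v≡16 (mod 37); (11|37)=+1, (16|37)=+1; sign (−1)^0·+1^1·+1^1 = +1.
(a,b)_43: α=1, u≡17; β=1, v≡4 (mod 43); (17|43)=+1, (4|43)=+1; sign (−1)^1·+1^1·+1^1 = -1.
(a,b)_11: α=0, u≡5; β=2, v≡10 (mod 11); (5|11)=+1, (10|11)=-1; sign (−1)^0·+1^2·-1^0 = +1.
Ram(167055, -978465) = {2, 3, 5, 43}; no ℚ_2-point on the conic.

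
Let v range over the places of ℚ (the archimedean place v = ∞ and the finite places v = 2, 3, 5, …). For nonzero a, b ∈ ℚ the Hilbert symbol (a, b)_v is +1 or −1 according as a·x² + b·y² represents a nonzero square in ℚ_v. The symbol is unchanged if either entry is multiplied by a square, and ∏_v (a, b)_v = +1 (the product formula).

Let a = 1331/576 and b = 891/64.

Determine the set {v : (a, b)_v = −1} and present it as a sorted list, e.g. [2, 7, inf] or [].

Mod squares: a ≡ 11, b ≡ 11. Check v ∈ {∞, 2, 3, 11}.
v=3: a=3^-2·(≡2), b=3^4·(≡2) mod 3; (2|3)=-1, (2|3)=-1; (−1)^{-2·4·1}·(-1)^4·(-1)^-2 = +1.
v=2: v_2(a)=-6, v_2(b)=-6; units ≡ 3, 3 (mod 8); ε·ε+αω+βω = 1·1+-6·1+-6·1 ≡ 1  ⇒  (a,b)_2 = -1.
v=11: a=11^3·(≡3), b=11^1·(≡9) mod 11; (3|11)=+1, (9|11)=+1; (−1)^{3·1·5}·(+1)^1·(+1)^3 = -1.
v=∞: 11 > 0 and 11 > 0  ⇒  (a,b)_∞ = +1.
|Ram(11, 11)| = 2, even; anisotropic at {2, 11}.

[2, 11]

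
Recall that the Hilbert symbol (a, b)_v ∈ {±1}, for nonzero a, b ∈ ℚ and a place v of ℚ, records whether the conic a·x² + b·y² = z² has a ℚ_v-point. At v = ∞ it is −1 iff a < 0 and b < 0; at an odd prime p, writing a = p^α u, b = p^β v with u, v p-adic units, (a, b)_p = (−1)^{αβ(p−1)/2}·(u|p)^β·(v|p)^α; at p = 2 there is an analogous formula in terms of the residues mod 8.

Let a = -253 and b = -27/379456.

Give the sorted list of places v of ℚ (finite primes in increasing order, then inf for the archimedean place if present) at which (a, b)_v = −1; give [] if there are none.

Mod squares: a ≡ -253, b ≡ -3. Check v ∈ {∞, 2, 3, 7, 11, 23}.
v=2: v_2(a)=0, v_2(b)=-6; units ≡ 3, 5 (mod 8); ε·ε+αω+βω = 1·0+0·1+-6·1 ≡ 0  ⇒  (a,b)_2 = +1.
v=7: a=7^0·(≡6), b=7^-2·(≡4) mod 7; (6|7)=-1, (4|7)=+1; (−1)^{0·-2·3}·(-1)^-2·(+1)^0 = +1.
v=3: a=3^0·(≡2), b=3^3·(≡2) mod 3; (2|3)=-1, (2|3)=-1; (−1)^{0·3·1}·(-1)^3·(-1)^0 = -1.
v=11: a=11^1·(≡10), b=11^-2·(≡6) mod 11; (10|11)=-1, (6|11)=-1; (−1)^{1·-2·5}·(-1)^-2·(-1)^1 = -1.
v=23: a=23^1·(≡12), b=23^0·(≡21) mod 23; (12|23)=+1, (21|23)=-1; (−1)^{1·0·11}·(+1)^0·(-1)^1 = -1.
v=∞: -253 < 0 and -3 < 0  ⇒  (a,b)_∞ = -1.
(-253, -3 / ℚ) ramifies at {3, 11, 23, ∞}: a division algebra.

[3, 11, 23, inf]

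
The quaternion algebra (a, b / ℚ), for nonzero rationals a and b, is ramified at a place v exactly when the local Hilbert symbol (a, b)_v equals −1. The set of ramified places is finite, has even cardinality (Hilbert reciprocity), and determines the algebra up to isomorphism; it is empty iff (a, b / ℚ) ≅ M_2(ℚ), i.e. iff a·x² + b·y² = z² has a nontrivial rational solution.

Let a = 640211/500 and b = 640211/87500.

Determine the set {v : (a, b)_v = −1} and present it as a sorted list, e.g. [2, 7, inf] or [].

[5, 13]

(a, b) ≡ (26455, 185185) mod (ℚ^×)²; places V = {2, 5, 7, 11, 13, 37, ∞}.
(a,b)_37: α=1, u≡11; β=1, v≡10 (mod 37); (11|37)=+1, (10|37)=+1; sign (−1)^0·+1^1·+1^1 = +1.
(a,b)_5: α=-3, u≡4; β=-5, v≡2 (mod 5); (4|5)=+1, (2|5)=-1; sign (−1)^0·+1^-5·-1^-3 = -1.
(a,b)_∞: sgn(26455)=+, sgn(185185)=+, so +1.
(a,b)_2: α=-2, β=-2; u≡7, v≡1 (mod 8); ε(u)ε(v)=1·0, αω(v)=-2·0, βω(u)=-2·0; sum ≡ 0  ⇒  +1.
(a,b)_7: α=0, u≡4; β=-1, v≡1 (mod 7); (4|7)=+1, (1|7)=+1; sign (−1)^0·+1^-1·+1^0 = +1.
(a,b)_13: α=1, u≡7; β=1, v≡12 (mod 13); (7|13)=-1, (12|13)=+1; sign (−1)^0·-1^1·+1^1 = -1.
(a,b)_11: α=3, u≡6; β=3, v≡5 (mod 11); (6|11)=-1, (5|11)=+1; sign (−1)^1·-1^3·+1^3 = +1.
(26455, 185185 / ℚ) ramifies at {5, 13}: a division algebra.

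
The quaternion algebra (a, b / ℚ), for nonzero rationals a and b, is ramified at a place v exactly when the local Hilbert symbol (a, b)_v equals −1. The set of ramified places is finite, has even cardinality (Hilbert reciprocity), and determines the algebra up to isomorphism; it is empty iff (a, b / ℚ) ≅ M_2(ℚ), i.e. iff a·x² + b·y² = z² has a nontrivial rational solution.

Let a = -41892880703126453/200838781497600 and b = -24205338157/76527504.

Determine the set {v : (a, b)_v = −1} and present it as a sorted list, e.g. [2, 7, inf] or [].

[2, 11, 17, inf]

(a, b) ≡ (-103037, -493) mod (ℚ^×)²; places V = {2, 3, 5, 7, 11, 13, 17, 19, 29, ∞}.
(a,b)_17: α=1, u≡8; β=1, v≡3 (mod 17); (8|17)=+1, (3|17)=-1; sign (−1)^0·+1^1·-1^1 = -1.
(a,b)_13: α=4, u≡4; β=2, v≡10 (mod 13); (4|13)=+1, (10|13)=+1; sign (−1)^0·+1^2·+1^4 = +1.
(a,b)_7: α=6, u≡6; β=4, v≡2 (mod 7); (6|7)=-1, (2|7)=+1; sign (−1)^0·-1^4·+1^6 = +1.
(a,b)_19: α=1, u≡1; β=0, v≡5 (mod 19); (1|19)=+1, (5|19)=+1; sign (−1)^0·+1^0·+1^1 = +1.
(a,b)_3: α=-22, u≡1; β=-14, v≡2 (mod 3); (1|3)=+1, (2|3)=-1; sign (−1)^0·+1^-14·-1^-22 = +1.
(a,b)_5: α=-2, u≡3; β=0, v≡2 (mod 5); (3|5)=-1, (2|5)=-1; sign (−1)^0·-1^0·-1^-2 = +1.
(a,b)_∞: sgn(-103037)=−, sgn(-493)=−, so -1.
(a,b)_29: α=1, u≡21; β=1, v≡18 (mod 29); (21|29)=-1, (18|29)=-1; sign (−1)^0·-1^1·-1^1 = +1.
(a,b)_2: α=-8, β=-4; u≡3, v≡3 (mod 8); ε(u)ε(v)=1·1, αω(v)=-8·1, βω(u)=-4·1; sum ≡ 1  ⇒  -1.
(a,b)_11: α=3, u≡3; β=2, v≡10 (mod 11); (3|11)=+1, (10|11)=-1; sign (−1)^0·+1^2·-1^3 = -1.
Ram(-103037, -493) = {2, 11, 17, ∞}; no ℚ_2-point on the conic.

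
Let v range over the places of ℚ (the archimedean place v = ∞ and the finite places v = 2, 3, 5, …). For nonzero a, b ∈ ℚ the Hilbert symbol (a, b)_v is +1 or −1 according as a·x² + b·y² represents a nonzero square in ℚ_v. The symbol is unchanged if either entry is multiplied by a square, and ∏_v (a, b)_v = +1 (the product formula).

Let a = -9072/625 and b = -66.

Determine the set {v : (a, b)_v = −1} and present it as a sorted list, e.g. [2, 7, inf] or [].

[3, inf]

(a, b) ≡ (-7, -66) mod (ℚ^×)²; places V = {2, 3, 5, 7, 11, ∞}.
(a,b)_11: α=0, u≡4; β=1, v≡5 (mod 11); (4|11)=+1, (5|11)=+1; sign (−1)^0·+1^1·+1^0 = +1.
(a,b)_7: α=1, u≡3; β=0, v≡4 (mod 7); (3|7)=-1, (4|7)=+1; sign (−1)^0·-1^0·+1^1 = +1.
(a,b)_2: α=4, β=1; u≡1, v≡7 (mod 8); ε(u)ε(v)=0·1, αω(v)=4·0, βω(u)=1·0; sum ≡ 0  ⇒  +1.
(a,b)_3: α=4, u≡2; β=1, v≡2 (mod 3); (2|3)=-1, (2|3)=-1; sign (−1)^0·-1^1·-1^4 = -1.
(a,b)_5: α=-4, u≡3; β=0, v≡4 (mod 5); (3|5)=-1, (4|5)=+1; sign (−1)^0·-1^0·+1^-4 = +1.
(a,b)_∞: sgn(-7)=−, sgn(-66)=−, so -1.
(-7, -66 / ℚ) ramifies at {3, ∞}: a division algebra.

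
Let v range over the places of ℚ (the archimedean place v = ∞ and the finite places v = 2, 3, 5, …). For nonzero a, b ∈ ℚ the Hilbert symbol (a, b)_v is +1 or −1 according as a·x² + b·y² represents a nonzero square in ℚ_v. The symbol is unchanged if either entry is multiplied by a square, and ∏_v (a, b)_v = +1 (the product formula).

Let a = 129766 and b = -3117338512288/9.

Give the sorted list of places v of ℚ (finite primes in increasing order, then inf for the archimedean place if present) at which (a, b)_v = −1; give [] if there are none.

[2, 7, 11, 17]

(a, b) ≡ (129766, -4137562) mod (ℚ^×)²; places V = {2, 3, 7, 11, 13, 17, 23, 31, 37, ∞}.
(a,b)_17: α=0, u≡5; β=1, v≡6 (mod 17); (5|17)=-1, (6|17)=-1; sign (−1)^0·-1^1·-1^0 = -1.
(a,b)_31: α=1, u≡1; β=2, v≡8 (mod 31); (1|31)=+1, (8|31)=+1; sign (−1)^0·+1^2·+1^1 = +1.
(a,b)_2: α=1, β=5; u≡3, v≡3 (mod 8); ε(u)ε(v)=1·1, αω(v)=1·1, βω(u)=5·1; sum ≡ 1  ⇒  -1.
(a,b)_11: α=0, u≡10; β=1, v≡4 (mod 11); (10|11)=-1, (4|11)=+1; sign (−1)^0·-1^1·+1^0 = -1.
(a,b)_3: α=0, u≡1; β=-2, v≡2 (mod 3); (1|3)=+1, (2|3)=-1; sign (−1)^0·+1^-2·-1^0 = +1.
(a,b)_37: α=0, u≡7; β=1, v≡34 (mod 37); (7|37)=+1, (34|37)=+1; sign (−1)^0·+1^1·+1^0 = +1.
(a,b)_7: α=1, u≡2; β=2, v≡3 (mod 7); (2|7)=+1, (3|7)=-1; sign (−1)^0·+1^2·-1^1 = -1.
(a,b)_23: α=1, u≡7; β=1, v≡2 (mod 23); (7|23)=-1, (2|23)=+1; sign (−1)^1·-1^1·+1^1 = +1.
(a,b)_13: α=1, u≡11; β=1, v≡5 (mod 13); (11|13)=-1, (5|13)=-1; sign (−1)^0·-1^1·-1^1 = +1.
(a,b)_∞: sgn(129766)=+, sgn(-4137562)=−, so +1.
Ram(129766, -4137562) = {2, 7, 11, 17}; no ℚ_2-point on the conic.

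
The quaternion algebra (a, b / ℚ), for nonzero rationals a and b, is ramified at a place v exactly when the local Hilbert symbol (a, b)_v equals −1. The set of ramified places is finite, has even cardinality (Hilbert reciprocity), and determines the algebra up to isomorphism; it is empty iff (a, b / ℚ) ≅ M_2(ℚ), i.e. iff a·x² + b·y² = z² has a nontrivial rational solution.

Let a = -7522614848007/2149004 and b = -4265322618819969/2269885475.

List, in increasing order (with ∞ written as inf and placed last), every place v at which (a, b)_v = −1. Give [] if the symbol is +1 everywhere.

[7, 31, 41, inf]

(a, b) ≡ (-155706397, -22243771) mod (ℚ^×)²; places V = {2, 3, 5, 7, 11, 13, 17, 31, 37, 41, 43, ∞}.
(a,b)_7: α=1, u≡5; β=2, v≡6 (mod 7); (5|7)=-1, (6|7)=-1; sign (−1)^0·-1^2·-1^1 = -1.
(a,b)_13: α=-2, u≡7; β=-4, v≡10 (mod 13); (7|13)=-1, (10|13)=+1; sign (−1)^0·-1^-4·+1^-2 = +1.
(a,b)_31: α=1, u≡16; β=1, v≡2 (mod 31); (16|31)=+1, (2|31)=+1; sign (−1)^1·+1^1·+1^1 = -1.
(a,b)_2: α=-2, β=0; u≡3, v≡5 (mod 8); ε(u)ε(v)=1·0, αω(v)=-2·1, βω(u)=0·1; sum ≡ 0  ⇒  +1.
(a,b)_17: α=-2, u≡7; β=-2, v≡13 (mod 17); (7|17)=-1, (13|17)=+1; sign (−1)^0·-1^-2·+1^-2 = +1.
(a,b)_37: α=1, u≡34; β=1, v≡27 (mod 37); (34|37)=+1, (27|37)=+1; sign (−1)^0·+1^1·+1^1 = +1.
(a,b)_43: α=1, u≡26; β=1, v≡17 (mod 43); (26|43)=-1, (17|43)=+1; sign (−1)^1·-1^1·+1^1 = +1.
(a,b)_3: α=12, u≡2; β=16, v≡2 (mod 3); (2|3)=-1, (2|3)=-1; sign (−1)^0·-1^16·-1^12 = +1.
(a,b)_11: α=-1, u≡4; β=-1, v≡8 (mod 11); (4|11)=+1, (8|11)=-1; sign (−1)^1·+1^-1·-1^-1 = +1.
(a,b)_5: α=0, u≡2; β=-2, v≡4 (mod 5); (2|5)=-1, (4|5)=+1; sign (−1)^0·-1^-2·+1^0 = +1.
(a,b)_41: α=1, u≡5; β=1, v≡12 (mod 41); (5|41)=+1, (12|41)=-1; sign (−1)^0·+1^1·-1^1 = -1.
(a,b)_∞: sgn(-155706397)=−, sgn(-22243771)=−, so -1.
|Ram(-155706397, -22243771)| = 4, even; anisotropic at {7, 31, 41, ∞}.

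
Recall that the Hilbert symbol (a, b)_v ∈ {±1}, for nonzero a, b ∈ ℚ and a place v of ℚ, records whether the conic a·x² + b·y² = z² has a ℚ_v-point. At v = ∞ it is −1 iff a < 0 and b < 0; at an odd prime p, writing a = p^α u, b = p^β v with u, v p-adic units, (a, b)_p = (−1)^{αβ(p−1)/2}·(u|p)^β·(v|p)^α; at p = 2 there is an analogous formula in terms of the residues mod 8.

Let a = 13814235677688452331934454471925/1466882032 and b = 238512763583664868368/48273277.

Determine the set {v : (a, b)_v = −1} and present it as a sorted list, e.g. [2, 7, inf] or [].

Mod squares: a ≡ 144739, b ≡ 9269. Check v ∈ {∞, 2, 3, 5, 7, 11, 13, 23, 29, 31, 37, 41, 47}.
v=2: v_2(a)=-4, v_2(b)=4; units ≡ 3, 5 (mod 8); ε·ε+αω+βω = 1·0+-4·1+4·1 ≡ 0  ⇒  (a,b)_2 = +1.
v=5: a=5^2·(≡1), b=5^0·(≡4) mod 5; (1|5)=+1, (4|5)=+1; (−1)^{2·0·2}·(+1)^0·(+1)^2 = +1.
v=3: a=3^12·(≡1), b=3^6·(≡2) mod 3; (1|3)=+1, (2|3)=-1; (−1)^{12·6·1}·(+1)^6·(-1)^12 = +1.
v=37: a=37^2·(≡22), b=37^2·(≡5) mod 37; (22|37)=-1, (5|37)=-1; (−1)^{2·2·18}·(-1)^2·(-1)^2 = +1.
v=31: a=31^5·(≡4), b=31^3·(≡28) mod 31; (4|31)=+1, (28|31)=+1; (−1)^{5·3·15}·(+1)^3·(+1)^5 = -1.
v=29: a=29^3·(≡15), b=29^2·(≡21) mod 29; (15|29)=-1, (21|29)=-1; (−1)^{3·2·14}·(-1)^2·(-1)^3 = -1.
v=11: a=11^-2·(≡1), b=11^0·(≡6) mod 11; (1|11)=+1, (6|11)=-1; (−1)^{-2·0·5}·(+1)^0·(-1)^-2 = +1.
v=47: a=47^-2·(≡29), b=47^-2·(≡22) mod 47; (29|47)=-1, (22|47)=-1; (−1)^{-2·-2·23}·(-1)^-2·(-1)^-2 = +1.
v=23: a=23^5·(≡5), b=23^3·(≡2) mod 23; (5|23)=-1, (2|23)=+1; (−1)^{5·3·11}·(-1)^3·(+1)^5 = +1.
v=∞: 144739 > 0 and 9269 > 0  ⇒  (a,b)_∞ = +1.
v=41: a=41^0·(≡5), b=41^-2·(≡22) mod 41; (5|41)=+1, (22|41)=-1; (−1)^{0·-2·20}·(+1)^-2·(-1)^0 = +1.
v=13: a=13^2·(≡10), b=13^-1·(≡2) mod 13; (10|13)=+1, (2|13)=-1; (−1)^{2·-1·6}·(+1)^-1·(-1)^2 = +1.
v=7: a=7^-3·(≡6), b=7^2·(≡2) mod 7; (6|7)=-1, (2|7)=+1; (−1)^{-3·2·3}·(-1)^2·(+1)^-3 = +1.
|Ram(144739, 9269)| = 2, even; anisotropic at {29, 31}.

[29, 31]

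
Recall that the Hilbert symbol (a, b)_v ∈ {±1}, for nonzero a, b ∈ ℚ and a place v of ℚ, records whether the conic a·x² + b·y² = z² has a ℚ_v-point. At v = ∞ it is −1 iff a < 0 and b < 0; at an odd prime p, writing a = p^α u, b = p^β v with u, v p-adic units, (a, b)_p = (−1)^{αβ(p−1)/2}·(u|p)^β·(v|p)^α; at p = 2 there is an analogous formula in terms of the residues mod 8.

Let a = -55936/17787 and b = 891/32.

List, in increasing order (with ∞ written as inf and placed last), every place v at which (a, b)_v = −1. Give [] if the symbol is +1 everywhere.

(a, b) ≡ (-2622, 22) mod (ℚ^×)²; places V = {2, 3, 7, 11, 19, 23, ∞}.
(a,b)_∞: sgn(-2622)=−, sgn(22)=+, so +1.
(a,b)_11: α=-2, u≡8; β=1, v≡7 (mod 11); (8|11)=-1, (7|11)=-1; sign (−1)^0·-1^1·-1^-2 = -1.
(a,b)_2: α=7, β=-5; u≡1, v≡3 (mod 8); ε(u)ε(v)=0·1, αω(v)=7·1, βω(u)=-5·0; sum ≡ 1  ⇒  -1.
(a,b)_19: α=1, u≡13; β=0, v≡13 (mod 19); (13|19)=-1, (13|19)=-1; sign (−1)^0·-1^0·-1^1 = -1.
(a,b)_23: α=1, u≡18; β=0, v≡7 (mod 23); (18|23)=+1, (7|23)=-1; sign (−1)^0·+1^0·-1^1 = -1.
(a,b)_3: α=-1, u≡2; β=4, v≡1 (mod 3); (2|3)=-1, (1|3)=+1; sign (−1)^0·-1^4·+1^-1 = +1.
(a,b)_7: α=-2, u≡6; β=0, v≡4 (mod 7); (6|7)=-1, (4|7)=+1; sign (−1)^0·-1^0·+1^-2 = +1.
(-2622, 22 / ℚ) ramifies at {2, 11, 19, 23}: a division algebra.

[2, 11, 19, 23]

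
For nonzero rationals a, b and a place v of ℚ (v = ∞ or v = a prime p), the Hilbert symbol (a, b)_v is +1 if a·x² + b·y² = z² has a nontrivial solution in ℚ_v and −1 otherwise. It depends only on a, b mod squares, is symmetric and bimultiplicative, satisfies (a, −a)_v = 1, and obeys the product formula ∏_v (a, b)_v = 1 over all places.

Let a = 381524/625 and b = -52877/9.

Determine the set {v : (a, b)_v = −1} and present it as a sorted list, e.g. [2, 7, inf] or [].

[13, 29]

Mod squares: a ≡ 95381, b ≡ -437. Check v ∈ {∞, 2, 3, 5, 11, 13, 19, 23, 29}.
v=19: a=19^0·(≡17), b=19^1·(≡18) mod 19; (17|19)=+1, (18|19)=-1; (−1)^{0·1·9}·(+1)^1·(-1)^0 = +1.
v=23: a=23^1·(≡7), b=23^1·(≡18) mod 23; (7|23)=-1, (18|23)=+1; (−1)^{1·1·11}·(-1)^1·(+1)^1 = +1.
v=13: a=13^1·(≡7), b=13^0·(≡8) mod 13; (7|13)=-1, (8|13)=-1; (−1)^{1·0·6}·(-1)^0·(-1)^1 = -1.
v=5: a=5^-4·(≡4), b=5^0·(≡2) mod 5; (4|5)=+1, (2|5)=-1; (−1)^{-4·0·2}·(+1)^0·(-1)^-4 = +1.
v=3: a=3^0·(≡2), b=3^-2·(≡1) mod 3; (2|3)=-1, (1|3)=+1; (−1)^{0·-2·1}·(-1)^-2·(+1)^0 = +1.
v=2: v_2(a)=2, v_2(b)=0; units ≡ 5, 3 (mod 8); ε·ε+αω+βω = 0·1+2·1+0·1 ≡ 0  ⇒  (a,b)_2 = +1.
v=∞: 95381 > 0 and -437 < 0  ⇒  (a,b)_∞ = +1.
v=11: a=11^1·(≡5), b=11^2·(≡4) mod 11; (5|11)=+1, (4|11)=+1; (−1)^{1·2·5}·(+1)^2·(+1)^1 = +1.
v=29: a=29^1·(≡3), b=29^0·(≡15) mod 29; (3|29)=-1, (15|29)=-1; (−1)^{1·0·14}·(-1)^0·(-1)^1 = -1.
(95381, -437 / ℚ) ramifies at {13, 29}: a division algebra.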